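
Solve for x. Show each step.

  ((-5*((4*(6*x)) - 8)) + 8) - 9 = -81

Step 1. [((-5*((4*(6*x)) - 8)) + 8) - 9 = -81] add 9: x sits inside (… - 9). So sub: (-5*((4*(6*x)) - 8)) + 8 = -72.
Step 2. [(-5*((4*(6*x)) - 8)) + 8 = -72] +8 is outermost — subtract 8 both sides, so sub: -5*((4*(6*x)) - 8) = -80.
Step 3. [-5*((4*(6*x)) - 8) = -80] LHS = -5·(…); ÷-5 both sides, so div: (4*(6*x)) - 8 = 16.
Step 4. [(4*(6*x)) - 8 = 16] peel the -8: add 8 from each side. So sub: 4*(6*x) = 24.
Step 5. [4*(6*x) = 24] leading coefficient 4: divide by 4 ⇒ div: 6*x = 6.
Step 6. [6*x = 6] leading coefficient 6: divide by 6. So div: x = 1.

Answer: x ∈ {1}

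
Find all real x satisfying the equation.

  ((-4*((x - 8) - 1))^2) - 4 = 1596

Step 1. [((-4*((x - 8) - 1))^2) - 4 = 1596] add 4: x sits inside (… - 4), so sub: (-4*((x - 8) - 1))^2 = 1600.
Step 2. [(-4*((x - 8) - 1))^2 = 1600] 1600 ≥ 0, LHS is (·)² — take ±√ ⇒ sqrt: -4*((x - 8) - 1) = 40 or -40.
Step 3. [-4*((x - 8) - 1) = 40 or -40] -4 out front; divide by -4. So div: (x - 8) - 1 = -10 or 10.
Step 4. [(x - 8) - 1 = -10 or 10] the outer -1 inverts by adding 1, so sub: x - 8 = -9 or 11.
Step 5. [x - 8 = -9 or 11] -8 is outermost — add 8 both sides ⇒ sub: x = -1 or 19.

Answer: x ∈ {-1, 19}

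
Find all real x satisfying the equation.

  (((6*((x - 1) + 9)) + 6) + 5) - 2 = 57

Step 1. [(((6*((x - 1) + 9)) + 6) + 5) - 2 = 57] the outer -2 inverts by adding 2, so sub: ((6*((x - 1) + 9)) + 6) + 5 = 59.
Step 2. [((6*((x - 1) + 9)) + 6) + 5 = 59] +5 is outermost — subtract 5 both sides ⇒ sub: (6*((x - 1) + 9)) + 6 = 54.
Step 3. [(6*((x - 1) + 9)) + 6 = 54] 6 | LHS and 6 | 54: pull 6 out ⇒ factor: ((x - 1) + 9) + 1 = 9.
Step 4. [((x - 1) + 9) + 1 = 9] +1 is outermost — subtract 1 both sides. So sub: (x - 1) + 9 = 8.
Step 5. [(x - 1) + 9 = 8] the outer +9 inverts by subtracting 9, so sub: x - 1 = -1.
Step 6. [x - 1 = -1] the outer -1 inverts by adding 1 ⇒ sub: x = 0.

Answer: x ∈ {0}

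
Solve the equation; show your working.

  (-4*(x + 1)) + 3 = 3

Step 1. [(-4*(x + 1)) + 3 = 3] the outer +3 inverts by subtracting 3. So sub: -4*(x + 1) = 0.
Step 2. [-4*(x + 1) = 0] -4 out front; divide by -4 ⇒ div: x + 1 = 0.
Step 3. [x + 1 = 0] peel the +1: subtract 1 from each side, so sub: x = -1.

Answer: x ∈ {-1}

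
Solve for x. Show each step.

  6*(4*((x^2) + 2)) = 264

Step 1. [6*(4*((x^2) + 2)) = 264] LHS = 6·(…); ÷6 both sides ⇒ div: 4*((x^2) + 2) = 44.
Step 2. [4*((x^2) + 2) = 44] LHS = 4·(…); ÷4 both sides ⇒ div: (x^2) + 2 = 11.
Step 3. [(x^2) + 2 = 11] subtract 2: x sits inside (… + 2). So sub: x^2 = 9.
Step 4. [x^2 = 9] LHS squared, RHS 9 ≥ 0: apply √ (±) ⇒ sqrt: x = 3 or -3.

Answer: x ∈ {-3, 3}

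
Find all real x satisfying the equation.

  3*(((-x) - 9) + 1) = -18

Step 1. [3*(((-x) - 9) + 1) = -18] 3·(inner) — divide through by 3 ⇒ div: ((-x) - 9) + 1 = -6.
Step 2. [((-x) - 9) + 1 = -6] the outer +1 inverts by subtracting 1 ⇒ sub: (-x) - 9 = -7.
Step 3. [(-x) - 9 = -7] -9 is outermost — add 9 both sides. So sub: -x = 2.
Step 4. [-x = 2] LHS negated; negate both sides. So neg: x = -2.

Answer: x ∈ {-2}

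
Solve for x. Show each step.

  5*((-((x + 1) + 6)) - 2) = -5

Step 1. [5*((-((x + 1) + 6)) - 2) = -5] 5·(inner) — divide through by 5 ⇒ div: (-((x + 1) + 6)) - 2 = -1.
Step 2. [(-((x + 1) + 6)) - 2 = -1] the outer -2 inverts by adding 2, so sub: -((x + 1) + 6) = 1.
Step 3. [-((x + 1) + 6) = 1] LHS negated; negate both sides, so neg: (x + 1) + 6 = -1.
Step 4. [(x + 1) + 6 = -1] peel the +6: subtract 6 from each side ⇒ sub: x + 1 = -7.
Step 5. [x + 1 = -7] +1 is outermost — subtract 1 both sides, so sub: x = -8.

Answer: x ∈ {-8}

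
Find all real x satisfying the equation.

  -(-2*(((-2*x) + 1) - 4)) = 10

Step 1. [-(-2*(((-2*x) + 1) - 4)) = 10] LHS negated; negate both sides ⇒ neg: -2*(((-2*x) + 1) - 4) = -10.
Step 2. [-2*(((-2*x) + 1) - 4) = -10] divide by the outer -2. So div: ((-2*x) + 1) - 4 = 5.
Step 3. [((-2*x) + 1) - 4 = 5] -4 is outermost — add 4 both sides, so sub: (-2*x) + 1 = 9.
Step 4. [(-2*x) + 1 = 9] +1 is outermost — subtract 1 both sides, so sub: -2*x = 8.
Step 5. [-2*x = 8] -2 out front; divide by -2. So div: x = -4.

Answer: x ∈ {-4}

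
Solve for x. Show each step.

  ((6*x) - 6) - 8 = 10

Step 1. [((6*x) - 6) - 8 = 10] peel the -8: add 8 from each side. So sub: (6*x) - 6 = 18.
Step 2. [(6*x) - 6 = 18] 6 | LHS and 6 | 18: pull 6 out, so factor: x - 1 = 3.
Step 3. [x - 1 = 3] add 1: x sits inside (… - 1). So sub: x = 4.

Answer: x ∈ {4}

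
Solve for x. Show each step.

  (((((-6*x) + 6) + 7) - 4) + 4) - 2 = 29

Step 1. [(((((-6*x) + 6) + 7) - 4) + 4) - 2 = 29] 2 comes off first (add 2). So sub: ((((-6*x) + 6) + 7) - 4) + 4 = 31.
Step 2. [((((-6*x) + 6) + 7) - 4) + 4 = 31] the outer +4 inverts by subtracting 4, so sub: (((-6*x) + 6) + 7) - 4 = 27.
Step 3. [(((-6*x) + 6) + 7) - 4 = 27] add 4: x sits inside (… - 4), so sub: ((-6*x) + 6) + 7 = 31.
Step 4. [((-6*x) + 6) + 7 = 31] peel the +7: subtract 7 from each side ⇒ sub: (-6*x) + 6 = 24.
Step 5. [(-6*x) + 6 = 24] -6 divides every term; factor it out. So factor: x - 1 = -4.
Step 6. [x - 1 = -4] add 1: x sits inside (… - 1). So sub: x = -3.

Answer: x ∈ {-3}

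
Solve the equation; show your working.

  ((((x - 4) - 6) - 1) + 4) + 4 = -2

Step 1. [((((x - 4) - 6) - 1) + 4) + 4 = -2] subtract 4: x sits inside (… + 4). So sub: (((x - 4) - 6) - 1) + 4 = -6.
Step 2. [(((x - 4) - 6) - 1) + 4 = -6] the outer +4 inverts by subtracting 4 ⇒ sub: ((x - 4) - 6) - 1 = -10.
Step 3. [((x - 4) - 6) - 1 = -10] -1 is outermost — add 1 both sides, so sub: (x - 4) - 6 = -9.
Step 4. [(x - 4) - 6 = -9] 6 comes off first (add 6) ⇒ sub: x - 4 = -3.
Step 5. [x - 4 = -3] add 4: x sits inside (… - 4). So sub: x = 1.

Answer: x ∈ {1}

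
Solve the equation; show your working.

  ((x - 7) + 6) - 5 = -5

Step 1. [((x - 7) + 6) - 5 = -5] add 5: x sits inside (… - 5), so sub: (x - 7) + 6 = 0.
Step 2. [(x - 7) + 6 = 0] subtract 6: x sits inside (… + 6). So sub: x - 7 = -6.
Step 3. [x - 7 = -6] add 7: x sits inside (… - 7) ⇒ sub: x = 1.

Answer: x ∈ {1}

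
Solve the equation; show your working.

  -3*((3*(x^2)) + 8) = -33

Step 1. [-3*((3*(x^2)) + 8) = -33] leading coefficient -3: divide by -3. So div: (3*(x^2)) + 8 = 11.
Step 2. [(3*(x^2)) + 8 = 11] +8 is outermost — subtract 8 both sides, so sub: 3*(x^2) = 3.
Step 3. [3*(x^2) = 3] divide by the outer 3. So div: x^2 = 1.
Step 4. [x^2 = 1] √ both sides: 1 ≥ 0 gives two branches. So sqrt: x = 1 or -1.

Answer: x ∈ {-1, 1}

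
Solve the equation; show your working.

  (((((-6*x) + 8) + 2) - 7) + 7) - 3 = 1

Step 1. [(((((-6*x) + 8) + 2) - 7) + 7) - 3 = 1] -3 is outermost — add 3 both sides ⇒ sub: ((((-6*x) + 8) + 2) - 7) + 7 = 4.
Step 2. [((((-6*x) + 8) + 2) - 7) + 7 = 4] peel the +7: subtract 7 from each side. So sub: (((-6*x) + 8) + 2) - 7 = -3.
Step 3. [(((-6*x) + 8) + 2) - 7 = -3] 7 comes off first (add 7). So sub: ((-6*x) + 8) + 2 = 4.
Step 4. [((-6*x) + 8) + 2 = 4] subtract 2: x sits inside (… + 2) ⇒ sub: (-6*x) + 8 = 2.
Step 5. [(-6*x) + 8 = 2] the outer +8 inverts by subtracting 8, so sub: -6*x = -6.
Step 6. [-6*x = -6] leading coefficient -6: divide by -6. So div: x = 1.

Answer: x ∈ {1}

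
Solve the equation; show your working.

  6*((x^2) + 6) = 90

Step 1. [6*((x^2) + 6) = 90] 6 out front; divide by 6, so div: (x^2) + 6 = 15.
Step 2. [(x^2) + 6 = 15] +6 is outermost — subtract 6 both sides, so sub: x^2 = 9.
Step 3. [x^2 = 9] LHS squared, RHS 9 ≥ 0: apply √ (±), so sqrt: x = 3 or -3.

Answer: x ∈ {-3, 3}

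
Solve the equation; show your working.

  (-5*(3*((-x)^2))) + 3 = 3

Step 1. [(-5*(3*((-x)^2))) + 3 = 3] peel the +3: subtract 3 from each side, so sub: -5*(3*((-x)^2)) = 0.
Step 2. [-5*(3*((-x)^2)) = 0] -5·(inner) — divide through by -5. So div: 3*((-x)^2) = 0.
Step 3. [3*((-x)^2) = 0] 3 out front; divide by 3. So div: (-x)^2 = 0.
Step 4. [(-x)^2 = 0] LHS squared, RHS 0 ≥ 0: apply √ (±). So sqrt: -x = 0.
Step 5. [-x = 0] leading − — multiply by −1, so neg: x = 0.

Answer: x ∈ {0}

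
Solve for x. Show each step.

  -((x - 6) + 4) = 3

Step 1. [-((x - 6) + 4) = 3] leading − — multiply by −1, so neg: (x - 6) + 4 = -3.
Step 2. [(x - 6) + 4 = -3] 4 comes off first (subtract 4) ⇒ sub: x - 6 = -7.
Step 3. [x - 6 = -7] peel the -6: add 6 from each side ⇒ sub: x = -1.

Answer: x ∈ {-1}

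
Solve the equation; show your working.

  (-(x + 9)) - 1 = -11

Step 1. [(-(x + 9)) - 1 = -11] -1 is outermost — add 1 both sides. So sub: -(x + 9) = -10.
Step 2. [-(x + 9) = -10] flip signs both sides. So neg: x + 9 = 10.
Step 3. [x + 9 = 10] the outer +9 inverts by subtracting 9 ⇒ sub: x = 1.

Answer: x ∈ {1}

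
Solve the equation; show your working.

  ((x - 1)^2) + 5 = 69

Step 1. [((x - 1)^2) + 5 = 69] 5 comes off first (subtract 5) ⇒ sub: (x - 1)^2 = 64.
Step 2. [(x - 1)^2 = 64] √ both sides: 64 ≥ 0 gives two branches, so sqrt: x - 1 = 8 or -8.
Step 3. [x - 1 = 8 or -8] -1 is outermost — add 1 both sides. So sub: x = 9 or -7.

Answer: x ∈ {-7, 9}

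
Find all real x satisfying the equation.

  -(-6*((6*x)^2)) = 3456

Step 1. [-(-6*((6*x)^2)) = 3456] LHS negated; negate both sides ⇒ neg: -6*((6*x)^2) = -3456.
Step 2. [-6*((6*x)^2) = -3456] -6 out front; divide by -6. So div: (6*x)^2 = 576.
Step 3. [(6*x)^2 = 576] √ both sides: 576 ≥ 0 gives two branches ⇒ sqrt: 6*x = 24 or -24.
Step 4. [6*x = 24 or -24] leading coefficient 6: divide by 6 ⇒ div: x = 4 or -4.

Answer: x ∈ {-4, 4}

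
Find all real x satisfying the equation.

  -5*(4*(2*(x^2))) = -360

Step 1. [-5*(4*(2*(x^2))) = -360] LHS = -5·(…); ÷-5 both sides, so div: 4*(2*(x^2)) = 72.
Step 2. [4*(2*(x^2)) = 72] LHS = 4·(…); ÷4 both sides ⇒ div: 2*(x^2) = 18.
Step 3. [2*(x^2) = 18] 2 out front; divide by 2 ⇒ div: x^2 = 9.
Step 4. [x^2 = 9] LHS squared, RHS 9 ≥ 0: apply √ (±), so sqrt: x = 3 or -3.

Answer: x ∈ {-3, 3}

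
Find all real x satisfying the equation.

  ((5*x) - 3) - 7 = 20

Step 1. [((5*x) - 3) - 7 = 20] -7 is outermost — add 7 both sides ⇒ sub: (5*x) - 3 = 27.
Step 2. [(5*x) - 3 = 27] peel the -3: add 3 from each side. So sub: 5*x = 30.
Step 3. [5*x = 30] 5 out front; divide by 5. So div: x = 6.

Answer: x ∈ {6}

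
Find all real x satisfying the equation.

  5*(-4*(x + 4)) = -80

Step 1. [5*(-4*(x + 4)) = -80] divide by the outer 5, so div: -4*(x + 4) = -16.
Step 2. [-4*(x + 4) = -16] divide by the outer -4 ⇒ div: x + 4 = 4.
Step 3. [x + 4 = 4] 4 comes off first (subtract 4) ⇒ sub: x = 0.

Answer: x ∈ {0}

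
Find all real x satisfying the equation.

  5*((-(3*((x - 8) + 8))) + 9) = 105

Step 1. [5*((-(3*((x - 8) + 8))) + 9) = 105] divide by the outer 5, so div: (-(3*((x - 8) + 8))) + 9 = 21.
Step 2. [(-(3*((x - 8) + 8))) + 9 = 21] 9 comes off first (subtract 9) ⇒ sub: -(3*((x - 8) + 8)) = 12.
Step 3. [-(3*((x - 8) + 8)) = 12] LHS negated; negate both sides, so neg: 3*((x - 8) + 8) = -12.
Step 4. [3*((x - 8) + 8) = -12] LHS = 3·(…); ÷3 both sides, so div: (x - 8) + 8 = -4.
Step 5. [(x - 8) + 8 = -4] +8 is outermost — subtract 8 both sides, so sub: x - 8 = -12.
Step 6. [x - 8 = -12] -8 is outermost — add 8 both sides ⇒ sub: x = -4.

Answer: x ∈ {-4}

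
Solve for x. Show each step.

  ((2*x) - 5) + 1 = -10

Step 1. [((2*x) - 5) + 1 = -10] peel the +1: subtract 1 from each side, so sub: (2*x) - 5 = -11.
Step 2. [(2*x) - 5 = -11] -5 is outermost — add 5 both sides, so sub: 2*x = -6.
Step 3. [2*x = -6] LHS = 2·(…); ÷2 both sides, so div: x = -3.

Answer: x ∈ {-3}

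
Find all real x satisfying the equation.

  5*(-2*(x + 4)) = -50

Step 1. [5*(-2*(x + 4)) = -50] divide by the outer 5, so div: -2*(x + 4) = -10.
Step 2. [-2*(x + 4) = -10] LHS = -2·(…); ÷-2 both sides ⇒ div: x + 4 = 5.
Step 3. [x + 4 = 5] the outer +4 inverts by subtracting 4, so sub: x = 1.

Answer: x ∈ {1}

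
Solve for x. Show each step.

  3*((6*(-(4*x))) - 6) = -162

Step 1. [3*((6*(-(4*x))) - 6) = -162] 3 out front; divide by 3 ⇒ div: (6*(-(4*x))) - 6 = -54.
Step 2. [(6*(-(4*x))) - 6 = -54] 6 comes off first (add 6), so sub: 6*(-(4*x)) = -48.
Step 3. [6*(-(4*x)) = -48] LHS = 6·(…); ÷6 both sides. So div: -(4*x) = -8.
Step 4. [-(4*x) = -8] LHS negated; negate both sides ⇒ neg: 4*x = 8.
Step 5. [4*x = 8] leading coefficient 4: divide by 4. So div: x = 2.

Answer: x ∈ {2}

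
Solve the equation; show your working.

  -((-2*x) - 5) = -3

Step 1. [-((-2*x) - 5) = -3] LHS negated; negate both sides. So neg: (-2*x) - 5 = 3.
Step 2. [(-2*x) - 5 = 3] 5 comes off first (add 5) ⇒ sub: -2*x = 8.
Step 3. [-2*x = 8] -2 out front; divide by -2. So div: x = -4.

Answer: x ∈ {-4}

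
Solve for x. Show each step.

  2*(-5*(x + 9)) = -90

Step 1. [2*(-5*(x + 9)) = -90] 2 out front; divide by 2. So div: -5*(x + 9) = -45.
Step 2. [-5*(x + 9) = -45] -5·(inner) — divide through by -5. So div: x + 9 = 9.
Step 3. [x + 9 = 9] 9 comes off first (subtract 9), so sub: x = 0.

Answer: x ∈ {0}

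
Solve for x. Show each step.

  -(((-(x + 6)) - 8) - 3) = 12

Step 1. [-(((-(x + 6)) - 8) - 3) = 12] LHS negated; negate both sides. So neg: ((-(x + 6)) - 8) - 3 = -12.
Step 2. [((-(x + 6)) - 8) - 3 = -12] the outer -3 inverts by adding 3, so sub: (-(x + 6)) - 8 = -9.
Step 3. [(-(x + 6)) - 8 = -9] -8 is outermost — add 8 both sides ⇒ sub: -(x + 6) = -1.
Step 4. [-(x + 6) = -1] leading − — multiply by −1, so neg: x + 6 = 1.
Step 5. [x + 6 = 1] subtract 6: x sits inside (… + 6). So sub: x = -5.

Answer: x ∈ {-5}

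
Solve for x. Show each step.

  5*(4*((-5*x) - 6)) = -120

Step 1. [5*(4*((-5*x) - 6)) = -120] 5·(inner) — divide through by 5, so div: 4*((-5*x) - 6) = -24.
Step 2. [4*((-5*x) - 6) = -24] LHS = 4·(…); ÷4 both sides. So div: (-5*x) - 6 = -6.
Step 3. [(-5*x) - 6 = -6] the outer -6 inverts by adding 6 ⇒ sub: -5*x = 0.
Step 4. [-5*x = 0] leading coefficient -5: divide by -5 ⇒ div: x = 0.

Answer: x ∈ {0}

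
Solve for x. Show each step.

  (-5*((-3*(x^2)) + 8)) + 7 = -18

Step 1. [(-5*((-3*(x^2)) + 8)) + 7 = -18] +7 is outermost — subtract 7 both sides, so sub: -5*((-3*(x^2)) + 8) = -25.
Step 2. [-5*((-3*(x^2)) + 8) = -25] leading coefficient -5: divide by -5 ⇒ div: (-3*(x^2)) + 8 = 5.
Step 3. [(-3*(x^2)) + 8 = 5] peel the +8: subtract 8 from each side. So sub: -3*(x^2) = -3.
Step 4. [-3*(x^2) = -3] -3 out front; divide by -3 ⇒ div: x^2 = 1.
Step 5. [x^2 = 1] √ both sides: 1 ≥ 0 gives two branches, so sqrt: x = 1 or -1.

Answer: x ∈ {-1, 1}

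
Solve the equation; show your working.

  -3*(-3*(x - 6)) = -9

Step 1. [-3*(-3*(x - 6)) = -9] -3·(inner) — divide through by -3. So div: -3*(x - 6) = 3.
Step 2. [-3*(x - 6) = 3] divide by the outer -3 ⇒ div: x - 6 = -1.
Step 3. [x - 6 = -1] -6 is outermost — add 6 both sides, so sub: x = 5.

Answer: x ∈ {5}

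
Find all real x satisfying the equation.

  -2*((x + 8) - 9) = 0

Step 1. [-2*((x + 8) - 9) = 0] -2 out front; divide by -2 ⇒ div: (x + 8) - 9 = 0.
Step 2. [(x + 8) - 9 = 0] the outer -9 inverts by adding 9 ⇒ sub: x + 8 = 9.
Step 3. [x + 8 = 9] peel the +8: subtract 8 from each side ⇒ sub: x = 1.

Answer: x ∈ {1}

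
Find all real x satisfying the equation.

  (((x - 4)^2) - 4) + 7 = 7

Step 1. [(((x - 4)^2) - 4) + 7 = 7] +7 is outermost — subtract 7 both sides. So sub: ((x - 4)^2) - 4 = 0.
Step 2. [((x - 4)^2) - 4 = 0] 4 comes off first (add 4) ⇒ sub: (x - 4)^2 = 4.
Step 3. [(x - 4)^2 = 4] 4 ≥ 0, LHS is (·)² — take ±√. So sqrt: x - 4 = 2 or -2.
Step 4. [x - 4 = 2 or -2] 4 comes off first (add 4) ⇒ sub: x = 6 or 2.

Answer: x ∈ {2, 6}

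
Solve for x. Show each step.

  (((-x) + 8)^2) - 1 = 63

Step 1. [(((-x) + 8)^2) - 1 = 63] peel the -1: add 1 from each side, so sub: ((-x) + 8)^2 = 64.
Step 2. [((-x) + 8)^2 = 64] LHS squared, RHS 64 ≥ 0: apply √ (±). So sqrt: (-x) + 8 = 8 or -8.
Step 3. [(-x) + 8 = 8 or -8] 8 comes off first (subtract 8) ⇒ sub: -x = 0 or -16.
Step 4. [-x = 0 or -16] leading − — multiply by −1, so neg: x = 0 or 16.

Answer: x ∈ {0, 16}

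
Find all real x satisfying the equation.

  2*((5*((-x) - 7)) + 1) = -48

Step 1. [2*((5*((-x) - 7)) + 1) = -48] divide by the outer 2, so div: (5*((-x) - 7)) + 1 = -24.
Step 2. [(5*((-x) - 7)) + 1 = -24] subtract 1: x sits inside (… + 1). So sub: 5*((-x) - 7) = -25.
Step 3. [5*((-x) - 7) = -25] 5 out front; divide by 5, so div: (-x) - 7 = -5.
Step 4. [(-x) - 7 = -5] -7 is outermost — add 7 both sides, so sub: -x = 2.
Step 5. [-x = 2] LHS negated; negate both sides. So neg: x = -2.

Answer: x ∈ {-2}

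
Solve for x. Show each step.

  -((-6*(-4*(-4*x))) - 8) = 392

Step 1. [-((-6*(-4*(-4*x))) - 8) = 392] flip signs both sides, so neg: (-6*(-4*(-4*x))) - 8 = -392.
Step 2. [(-6*(-4*(-4*x))) - 8 = -392] peel the -8: add 8 from each side, so sub: -6*(-4*(-4*x)) = -384.
Step 3. [-6*(-4*(-4*x)) = -384] leading coefficient -6: divide by -6, so div: -4*(-4*x) = 64.
Step 4. [-4*(-4*x) = 64] -4 out front; divide by -4, so div: -4*x = -16.
Step 5. [-4*x = -16] -4·(inner) — divide through by -4, so div: x = 4.

Answer: x ∈ {4}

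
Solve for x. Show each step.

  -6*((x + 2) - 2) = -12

Step 1. [-6*((x + 2) - 2) = -12] -6·(inner) — divide through by -6 ⇒ div: (x + 2) - 2 = 2.
Step 2. [(x + 2) - 2 = 2] the outer -2 inverts by adding 2, so sub: x + 2 = 4.
Step 3. [x + 2 = 4] +2 is outermost — subtract 2 both sides ⇒ sub: x = 2.

Answer: x ∈ {2}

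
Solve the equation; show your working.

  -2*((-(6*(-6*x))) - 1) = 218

Step 1. [-2*((-(6*(-6*x))) - 1) = 218] -2 out front; divide by -2, so div: (-(6*(-6*x))) - 1 = -109.
Step 2. [(-(6*(-6*x))) - 1 = -109] the outer -1 inverts by adding 1, so sub: -(6*(-6*x)) = -108.
Step 3. [-(6*(-6*x)) = -108] leading − — multiply by −1 ⇒ neg: 6*(-6*x) = 108.
Step 4. [6*(-6*x) = 108] leading coefficient 6: divide by 6 ⇒ div: -6*x = 18.
Step 5. [-6*x = 18] leading coefficient -6: divide by -6. So div: x = -3.

Answer: x ∈ {-3}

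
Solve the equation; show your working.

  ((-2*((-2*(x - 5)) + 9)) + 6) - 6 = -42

Step 1. [((-2*((-2*(x - 5)) + 9)) + 6) - 6 = -42] peel the -6: add 6 from each side ⇒ sub: (-2*((-2*(x - 5)) + 9)) + 6 = -36.
Step 2. [(-2*((-2*(x - 5)) + 9)) + 6 = -36] the outer +6 inverts by subtracting 6 ⇒ sub: -2*((-2*(x - 5)) + 9) = -42.
Step 3. [-2*((-2*(x - 5)) + 9) = -42] -2·(inner) — divide through by -2 ⇒ div: (-2*(x - 5)) + 9 = 21.
Step 4. [(-2*(x - 5)) + 9 = 21] subtract 9: x sits inside (… + 9). So sub: -2*(x - 5) = 12.
Step 5. [-2*(x - 5) = 12] -2·(inner) — divide through by -2. So div: x - 5 = -6.
Step 6. [x - 5 = -6] the outer -5 inverts by adding 5 ⇒ sub: x = -1.

Answer: x ∈ {-1}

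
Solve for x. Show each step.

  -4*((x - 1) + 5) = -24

Step 1. [-4*((x - 1) + 5) = -24] LHS = -4·(…); ÷-4 both sides ⇒ div: (x - 1) + 5 = 6.
Step 2. [(x - 1) + 5 = 6] +5 is outermost — subtract 5 both sides. So sub: x - 1 = 1.
Step 3. [x - 1 = 1] 1 comes off first (add 1), so sub: x = 2.

Answer: x ∈ {2}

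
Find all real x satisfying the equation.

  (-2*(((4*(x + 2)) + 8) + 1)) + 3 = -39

Step 1. [(-2*(((4*(x + 2)) + 8) + 1)) + 3 = -39] the outer +3 inverts by subtracting 3. So sub: -2*(((4*(x + 2)) + 8) + 1) = -42.
Step 2. [-2*(((4*(x + 2)) + 8) + 1) = -42] -2 out front; divide by -2. So div: ((4*(x + 2)) + 8) + 1 = 21.
Step 3. [((4*(x + 2)) + 8) + 1 = 21] 1 comes off first (subtract 1) ⇒ sub: (4*(x + 2)) + 8 = 20.
Step 4. [(4*(x + 2)) + 8 = 20] the outer +8 inverts by subtracting 8. So sub: 4*(x + 2) = 12.
Step 5. [4*(x + 2) = 12] 4 out front; divide by 4, so div: x + 2 = 3.
Step 6. [x + 2 = 3] the outer +2 inverts by subtracting 2, so sub: x = 1.

Answer: x ∈ {1}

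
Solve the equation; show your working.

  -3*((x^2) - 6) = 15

Step 1. [-3*((x^2) - 6) = 15] LHS = -3·(…); ÷-3 both sides. So div: (x^2) - 6 = -5.
Step 2. [(x^2) - 6 = -5] the outer -6 inverts by adding 6 ⇒ sub: x^2 = 1.
Step 3. [x^2 = 1] √ both sides: 1 ≥ 0 gives two branches, so sqrt: x = 1 or -1.

Answer: x ∈ {-1, 1}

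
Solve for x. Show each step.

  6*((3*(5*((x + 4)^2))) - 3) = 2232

Step 1. [6*((3*(5*((x + 4)^2))) - 3) = 2232] leading coefficient 6: divide by 6. So div: (3*(5*((x + 4)^2))) - 3 = 372.
Step 2. [(3*(5*((x + 4)^2))) - 3 = 372] common factor 3 (LHS and 372) — divide through, so factor: (5*((x + 4)^2)) - 1 = 124.
Step 3. [(5*((x + 4)^2)) - 1 = 124] peel the -1: add 1 from each side. So sub: 5*((x + 4)^2) = 125.
Step 4. [5*((x + 4)^2) = 125] divide by the outer 5. So div: (x + 4)^2 = 25.
Step 5. [(x + 4)^2 = 25] √ both sides: 25 ≥ 0 gives two branches, so sqrt: x + 4 = 5 or -5.
Step 6. [x + 4 = 5 or -5] the outer +4 inverts by subtracting 4, so sub: x = 1 or -9.

Answer: x ∈ {-9, 1}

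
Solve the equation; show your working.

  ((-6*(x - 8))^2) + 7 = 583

Step 1. [((-6*(x - 8))^2) + 7 = 583] peel the +7: subtract 7 from each side ⇒ sub: (-6*(x - 8))^2 = 576.
Step 2. [(-6*(x - 8))^2 = 576] 576 ≥ 0, LHS is (·)² — take ±√ ⇒ sqrt: -6*(x - 8) = 24 or -24.
Step 3. [-6*(x - 8) = 24 or -24] -6 out front; divide by -6, so div: x - 8 = -4 or 4.
Step 4. [x - 8 = -4 or 4] 8 comes off first (add 8). So sub: x = 4 or 12.

Answer: x ∈ {4, 12}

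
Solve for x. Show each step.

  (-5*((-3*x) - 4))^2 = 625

Step 1. [(-5*((-3*x) - 4))^2 = 625] √ both sides: 625 ≥ 0 gives two branches, so sqrt: -5*((-3*x) - 4) = 25 or -25.
Step 2. [-5*((-3*x) - 4) = 25 or -25] -5 out front; divide by -5, so div: (-3*x) - 4 = -5 or 5.
Step 3. [(-3*x) - 4 = -5 or 5] peel the -4: add 4 from each side. So sub: -3*x = -1 or 9.
Step 4. [-3*x = -1 or 9] leading coefficient -3: divide by -3 ⇒ div: x = 1/3 or -3.

Answer: x ∈ {-3, 1/3}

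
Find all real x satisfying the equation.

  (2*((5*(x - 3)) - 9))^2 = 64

Step 1. [(2*((5*(x - 3)) - 9))^2 = 64] LHS squared, RHS 64 ≥ 0: apply √ (±) ⇒ sqrt: 2*((5*(x - 3)) - 9) = 8 or -8.
Step 2. [2*((5*(x - 3)) - 9) = 8 or -8] 2 out front; divide by 2 ⇒ div: (5*(x - 3)) - 9 = 4 or -4.
Step 3. [(5*(x - 3)) - 9 = 4 or -4] the outer -9 inverts by adding 9. So sub: 5*(x - 3) = 13 or 5.
Step 4. [5*(x - 3) = 13 or 5] LHS = 5·(…); ÷5 both sides ⇒ div: x - 3 = 13/5 or 1.
Step 5. [x - 3 = 13/5 or 1] add 3: x sits inside (… - 3). So sub: x = 28/5 or 4.

Answer: x ∈ {4, 28/5}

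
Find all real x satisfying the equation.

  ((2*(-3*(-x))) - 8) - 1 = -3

Step 1. [((2*(-3*(-x))) - 8) - 1 = -3] 1 comes off first (add 1) ⇒ sub: (2*(-3*(-x))) - 8 = -2.
Step 2. [(2*(-3*(-x))) - 8 = -2] the outer -8 inverts by adding 8 ⇒ sub: 2*(-3*(-x)) = 6.
Step 3. [2*(-3*(-x)) = 6] LHS = 2·(…); ÷2 both sides ⇒ div: -3*(-x) = 3.
Step 4. [-3*(-x) = 3] leading coefficient -3: divide by -3 ⇒ div: -x = -1.
Step 5. [-x = -1] flip signs both sides, so neg: x = 1.

Answer: x ∈ {1}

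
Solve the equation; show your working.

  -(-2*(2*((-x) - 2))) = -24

Step 1. [-(-2*(2*((-x) - 2))) = -24] leading − — multiply by −1 ⇒ neg: -2*(2*((-x) - 2)) = 24.
Step 2. [-2*(2*((-x) - 2)) = 24] leading coefficient -2: divide by -2, so div: 2*((-x) - 2) = -12.
Step 3. [2*((-x) - 2) = -12] 2·(inner) — divide through by 2, so div: (-x) - 2 = -6.
Step 4. [(-x) - 2 = -6] -2 is outermost — add 2 both sides ⇒ sub: -x = -4.
Step 5. [-x = -4] flip signs both sides, so neg: x = 4.

Answer: x ∈ {4}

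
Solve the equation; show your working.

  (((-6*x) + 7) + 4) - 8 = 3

Step 1. [(((-6*x) + 7) + 4) - 8 = 3] 8 comes off first (add 8) ⇒ sub: ((-6*x) + 7) + 4 = 11.
Step 2. [((-6*x) + 7) + 4 = 11] 4 comes off first (subtract 4) ⇒ sub: (-6*x) + 7 = 7.
Step 3. [(-6*x) + 7 = 7] 7 comes off first (subtract 7) ⇒ sub: -6*x = 0.
Step 4. [-6*x = 0] divide by the outer -6 ⇒ div: x = 0.

Answer: x ∈ {0}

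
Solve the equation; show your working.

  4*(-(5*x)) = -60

Step 1. [4*(-(5*x)) = -60] LHS = 4·(…); ÷4 both sides. So div: -(5*x) = -15.
Step 2. [-(5*x) = -15] flip signs both sides. So neg: 5*x = 15.
Step 3. [5*x = 15] 5 out front; divide by 5 ⇒ div: x = 3.

Answer: x ∈ {3}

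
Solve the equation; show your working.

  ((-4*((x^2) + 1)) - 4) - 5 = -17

Step 1. [((-4*((x^2) + 1)) - 4) - 5 = -17] the outer -5 inverts by adding 5, so sub: (-4*((x^2) + 1)) - 4 = -12.
Step 2. [(-4*((x^2) + 1)) - 4 = -12] -4 is outermost — add 4 both sides ⇒ sub: -4*((x^2) + 1) = -8.
Step 3. [-4*((x^2) + 1) = -8] -4·(inner) — divide through by -4. So div: (x^2) + 1 = 2.
Step 4. [(x^2) + 1 = 2] +1 is outermost — subtract 1 both sides, so sub: x^2 = 1.
Step 5. [x^2 = 1] √ both sides: 1 ≥ 0 gives two branches, so sqrt: x = 1 or -1.

Answer: x ∈ {-1, 1}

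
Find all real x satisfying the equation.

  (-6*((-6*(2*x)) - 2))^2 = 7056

Step 1. [(-6*((-6*(2*x)) - 2))^2 = 7056] LHS squared, RHS 7056 ≥ 0: apply √ (±). So sqrt: -6*((-6*(2*x)) - 2) = 84 or -84.
Step 2. [-6*((-6*(2*x)) - 2) = 84 or -84] LHS = -6·(…); ÷-6 both sides. So div: (-6*(2*x)) - 2 = -14 or 14.
Step 3. [(-6*(2*x)) - 2 = -14 or 14] 2 comes off first (add 2) ⇒ sub: -6*(2*x) = -12 or 16.
Step 4. [-6*(2*x) = -12 or 16] LHS = -6·(…); ÷-6 both sides ⇒ div: 2*x = 2 or -8/3.
Step 5. [2*x = 2 or -8/3] 2 out front; divide by 2 ⇒ div: x = 1 or -4/3.

Answer: x ∈ {-4/3, 1}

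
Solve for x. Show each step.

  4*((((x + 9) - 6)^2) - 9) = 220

Step 1. [4*((((x + 9) - 6)^2) - 9) = 220] leading coefficient 4: divide by 4, so div: (((x + 9) - 6)^2) - 9 = 55.
Step 2. [(((x + 9) - 6)^2) - 9 = 55] peel the -9: add 9 from each side, so sub: ((x + 9) - 6)^2 = 64.
Step 3. [((x + 9) - 6)^2 = 64] √ both sides: 64 ≥ 0 gives two branches ⇒ sqrt: (x + 9) - 6 = 8 or -8.
Step 4. [(x + 9) - 6 = 8 or -8] add 6: x sits inside (… - 6), so sub: x + 9 = 14 or -2.
Step 5. [x + 9 = 14 or -2] +9 is outermost — subtract 9 both sides ⇒ sub: x = 5 or -11.

Answer: x ∈ {-11, 5}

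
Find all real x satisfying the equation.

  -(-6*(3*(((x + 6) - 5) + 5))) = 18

Step 1. [-(-6*(3*(((x + 6) - 5) + 5))) = 18] leading − — multiply by −1 ⇒ neg: -6*(3*(((x + 6) - 5) + 5)) = -18.
Step 2. [-6*(3*(((x + 6) - 5) + 5)) = -18] -6 out front; divide by -6, so div: 3*(((x + 6) - 5) + 5) = 3.
Step 3. [3*(((x + 6) - 5) + 5) = 3] divide by the outer 3 ⇒ div: ((x + 6) - 5) + 5 = 1.
Step 4. [((x + 6) - 5) + 5 = 1] 5 comes off first (subtract 5). So sub: (x + 6) - 5 = -4.
Step 5. [(x + 6) - 5 = -4] peel the -5: add 5 from each side, so sub: x + 6 = 1.
Step 6. [x + 6 = 1] subtract 6: x sits inside (… + 6). So sub: x = -5.

Answer: x ∈ {-5}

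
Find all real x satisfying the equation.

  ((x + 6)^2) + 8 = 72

Step 1. [((x + 6)^2) + 8 = 72] the outer +8 inverts by subtracting 8. So sub: (x + 6)^2 = 64.
Step 2. [(x + 6)^2 = 64] LHS squared, RHS 64 ≥ 0: apply √ (±), so sqrt: x + 6 = 8 or -8.
Step 3. [x + 6 = 8 or -8] +6 is outermost — subtract 6 both sides ⇒ sub: x = 2 or -14.

Answer: x ∈ {-14, 2}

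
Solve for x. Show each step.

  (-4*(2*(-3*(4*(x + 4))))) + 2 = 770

Step 1. [(-4*(2*(-3*(4*(x + 4))))) + 2 = 770] the outer +2 inverts by subtracting 2, so sub: -4*(2*(-3*(4*(x + 4)))) = 768.
Step 2. [-4*(2*(-3*(4*(x + 4)))) = 768] divide by the outer -4. So div: 2*(-3*(4*(x + 4))) = -192.
Step 3. [2*(-3*(4*(x + 4))) = -192] LHS = 2·(…); ÷2 both sides ⇒ div: -3*(4*(x + 4)) = -96.
Step 4. [-3*(4*(x + 4)) = -96] -3·(inner) — divide through by -3 ⇒ div: 4*(x + 4) = 32.
Step 5. [4*(x + 4) = 32] divide by the outer 4. So div: x + 4 = 8.
Step 6. [x + 4 = 8] peel the +4: subtract 4 from each side. So sub: x = 4.

Answer: x ∈ {4}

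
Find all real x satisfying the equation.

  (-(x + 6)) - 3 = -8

Step 1. [(-(x + 6)) - 3 = -8] 3 comes off first (add 3). So sub: -(x + 6) = -5.
Step 2. [-(x + 6) = -5] leading − — multiply by −1 ⇒ neg: x + 6 = 5.
Step 3. [x + 6 = 5] the outer +6 inverts by subtracting 6 ⇒ sub: x = -1.

Answer: x ∈ {-1}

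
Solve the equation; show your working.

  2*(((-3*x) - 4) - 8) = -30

Step 1. [2*(((-3*x) - 4) - 8) = -30] divide by the outer 2, so div: ((-3*x) - 4) - 8 = -15.
Step 2. [((-3*x) - 4) - 8 = -15] add 8: x sits inside (… - 8), so sub: (-3*x) - 4 = -7.
Step 3. [(-3*x) - 4 = -7] add 4: x sits inside (… - 4), so sub: -3*x = -3.
Step 4. [-3*x = -3] LHS = -3·(…); ÷-3 both sides, so div: x = 1.

Answer: x ∈ {1}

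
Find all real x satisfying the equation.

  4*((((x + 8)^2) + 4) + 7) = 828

Step 1. [4*((((x + 8)^2) + 4) + 7) = 828] 4·(inner) — divide through by 4. So div: (((x + 8)^2) + 4) + 7 = 207.
Step 2. [(((x + 8)^2) + 4) + 7 = 207] subtract 7: x sits inside (… + 7), so sub: ((x + 8)^2) + 4 = 200.
Step 3. [((x + 8)^2) + 4 = 200] subtract 4: x sits inside (… + 4), so sub: (x + 8)^2 = 196.
Step 4. [(x + 8)^2 = 196] √ both sides: 196 ≥ 0 gives two branches, so sqrt: x + 8 = 14 or -14.
Step 5. [x + 8 = 14 or -14] subtract 8: x sits inside (… + 8) ⇒ sub: x = 6 or -22.

Answer: x ∈ {-22, 6}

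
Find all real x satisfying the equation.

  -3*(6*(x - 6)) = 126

Step 1. [-3*(6*(x - 6)) = 126] leading coefficient -3: divide by -3. So div: 6*(x - 6) = -42.
Step 2. [6*(x - 6) = -42] divide by the outer 6 ⇒ div: x - 6 = -7.
Step 3. [x - 6 = -7] peel the -6: add 6 from each side, so sub: x = -1.

Answer: x ∈ {-1}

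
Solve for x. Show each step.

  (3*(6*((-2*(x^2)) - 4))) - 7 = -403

Step 1. [(3*(6*((-2*(x^2)) - 4))) - 7 = -403] the outer -7 inverts by adding 7 ⇒ sub: 3*(6*((-2*(x^2)) - 4)) = -396.
Step 2. [3*(6*((-2*(x^2)) - 4)) = -396] 3·(inner) — divide through by 3. So div: 6*((-2*(x^2)) - 4) = -132.
Step 3. [6*((-2*(x^2)) - 4) = -132] leading coefficient 6: divide by 6, so div: (-2*(x^2)) - 4 = -22.
Step 4. [(-2*(x^2)) - 4 = -22] -2 | LHS and -2 | -22: pull -2 out, so factor: (x^2) + 2 = 11.
Step 5. [(x^2) + 2 = 11] subtract 2: x sits inside (… + 2). So sub: x^2 = 9.
Step 6. [x^2 = 9] LHS squared, RHS 9 ≥ 0: apply √ (±). So sqrt: x = 3 or -3.

Answer: x ∈ {-3, 3}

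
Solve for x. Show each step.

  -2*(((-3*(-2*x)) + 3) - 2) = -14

Step 1. [-2*(((-3*(-2*x)) + 3) - 2) = -14] -2 out front; divide by -2. So div: ((-3*(-2*x)) + 3) - 2 = 7.
Step 2. [((-3*(-2*x)) + 3) - 2 = 7] the outer -2 inverts by adding 2, so sub: (-3*(-2*x)) + 3 = 9.
Step 3. [(-3*(-2*x)) + 3 = 9] -3 | LHS and -3 | 9: pull -3 out ⇒ factor: (-2*x) - 1 = -3.
Step 4. [(-2*x) - 1 = -3] peel the -1: add 1 from each side. So sub: -2*x = -2.
Step 5. [-2*x = -2] divide by the outer -2. So div: x = 1.

Answer: x ∈ {1}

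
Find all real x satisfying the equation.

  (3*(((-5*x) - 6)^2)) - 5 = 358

Step 1. [(3*(((-5*x) - 6)^2)) - 5 = 358] the outer -5 inverts by adding 5, so sub: 3*(((-5*x) - 6)^2) = 363.
Step 2. [3*(((-5*x) - 6)^2) = 363] LHS = 3·(…); ÷3 both sides, so div: ((-5*x) - 6)^2 = 121.
Step 3. [((-5*x) - 6)^2 = 121] 121 ≥ 0, LHS is (·)² — take ±√ ⇒ sqrt: (-5*x) - 6 = 11 or -11.
Step 4. [(-5*x) - 6 = 11 or -11] -6 is outermost — add 6 both sides. So sub: -5*x = 17 or -5.
Step 5. [-5*x = 17 or -5] divide by the outer -5. So div: x = -17/5 or 1.

Answer: x ∈ {-17/5, 1}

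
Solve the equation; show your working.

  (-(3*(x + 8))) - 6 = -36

Step 1. [(-(3*(x + 8))) - 6 = -36] add 6: x sits inside (… - 6). So sub: -(3*(x + 8)) = -30.
Step 2. [-(3*(x + 8)) = -30] LHS negated; negate both sides ⇒ neg: 3*(x + 8) = 30.
Step 3. [3*(x + 8) = 30] 3 out front; divide by 3 ⇒ div: x + 8 = 10.
Step 4. [x + 8 = 10] subtract 8: x sits inside (… + 8). So sub: x = 2.

Answer: x ∈ {2}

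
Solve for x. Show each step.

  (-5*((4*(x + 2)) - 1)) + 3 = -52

Step 1. [(-5*((4*(x + 2)) - 1)) + 3 = -52] the outer +3 inverts by subtracting 3, so sub: -5*((4*(x + 2)) - 1) = -55.
Step 2. [-5*((4*(x + 2)) - 1) = -55] LHS = -5·(…); ÷-5 both sides, so div: (4*(x + 2)) - 1 = 11.
Step 3. [(4*(x + 2)) - 1 = 11] peel the -1: add 1 from each side. So sub: 4*(x + 2) = 12.
Step 4. [4*(x + 2) = 12] 4 out front; divide by 4 ⇒ div: x + 2 = 3.
Step 5. [x + 2 = 3] the outer +2 inverts by subtracting 2, so sub: x = 1.

Answer: x ∈ {1}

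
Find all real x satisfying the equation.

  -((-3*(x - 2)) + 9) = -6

Step 1. [-((-3*(x - 2)) + 9) = -6] flip signs both sides ⇒ neg: (-3*(x - 2)) + 9 = 6.
Step 2. [(-3*(x - 2)) + 9 = 6] +9 is outermost — subtract 9 both sides ⇒ sub: -3*(x - 2) = -3.
Step 3. [-3*(x - 2) = -3] -3·(inner) — divide through by -3 ⇒ div: x - 2 = 1.
Step 4. [x - 2 = 1] the outer -2 inverts by adding 2. So sub: x = 3.

Answer: x ∈ {3}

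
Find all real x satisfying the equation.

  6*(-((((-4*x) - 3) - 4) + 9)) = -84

Step 1. [6*(-((((-4*x) - 3) - 4) + 9)) = -84] 6·(inner) — divide through by 6 ⇒ div: -((((-4*x) - 3) - 4) + 9) = -14.
Step 2. [-((((-4*x) - 3) - 4) + 9) = -14] leading − — multiply by −1, so neg: (((-4*x) - 3) - 4) + 9 = 14.
Step 3. [(((-4*x) - 3) - 4) + 9 = 14] the outer +9 inverts by subtracting 9 ⇒ sub: ((-4*x) - 3) - 4 = 5.
Step 4. [((-4*x) - 3) - 4 = 5] peel the -4: add 4 from each side ⇒ sub: (-4*x) - 3 = 9.
Step 5. [(-4*x) - 3 = 9] the outer -3 inverts by adding 3. So sub: -4*x = 12.
Step 6. [-4*x = 12] -4 out front; divide by -4 ⇒ div: x = -3.

Answer: x ∈ {-3}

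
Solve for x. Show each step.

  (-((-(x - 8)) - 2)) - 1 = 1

Step 1. [(-((-(x - 8)) - 2)) - 1 = 1] the outer -1 inverts by adding 1, so sub: -((-(x - 8)) - 2) = 2.
Step 2. [-((-(x - 8)) - 2) = 2] flip signs both sides. So neg: (-(x - 8)) - 2 = -2.
Step 3. [(-(x - 8)) - 2 = -2] add 2: x sits inside (… - 2) ⇒ sub: -(x - 8) = 0.
Step 4. [-(x - 8) = 0] LHS negated; negate both sides, so neg: x - 8 = 0.
Step 5. [x - 8 = 0] 8 comes off first (add 8). So sub: x = 8.

Answer: x ∈ {8}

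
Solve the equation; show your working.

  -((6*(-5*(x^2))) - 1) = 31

Step 1. [-((6*(-5*(x^2))) - 1) = 31] flip signs both sides. So neg: (6*(-5*(x^2))) - 1 = -31.
Step 2. [(6*(-5*(x^2))) - 1 = -31] -1 is outermost — add 1 both sides, so sub: 6*(-5*(x^2)) = -30.
Step 3. [6*(-5*(x^2)) = -30] 6 out front; divide by 6 ⇒ div: -5*(x^2) = -5.
Step 4. [-5*(x^2) = -5] divide by the outer -5. So div: x^2 = 1.
Step 5. [x^2 = 1] √ both sides: 1 ≥ 0 gives two branches. So sqrt: x = 1 or -1.

Answer: x ∈ {-1, 1}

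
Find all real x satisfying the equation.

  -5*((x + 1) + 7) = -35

Step 1. [-5*((x + 1) + 7) = -35] -5 out front; divide by -5, so div: (x + 1) + 7 = 7.
Step 2. [(x + 1) + 7 = 7] peel the +7: subtract 7 from each side ⇒ sub: x + 1 = 0.
Step 3. [x + 1 = 0] peel the +1: subtract 1 from each side, so sub: x = -1.

Answer: x ∈ {-1}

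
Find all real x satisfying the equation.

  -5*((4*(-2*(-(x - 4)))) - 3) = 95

Step 1. [-5*((4*(-2*(-(x - 4)))) - 3) = 95] -5·(inner) — divide through by -5. So div: (4*(-2*(-(x - 4)))) - 3 = -19.
Step 2. [(4*(-2*(-(x - 4)))) - 3 = -19] the outer -3 inverts by adding 3, so sub: 4*(-2*(-(x - 4))) = -16.
Step 3. [4*(-2*(-(x - 4))) = -16] LHS = 4·(…); ÷4 both sides, so div: -2*(-(x - 4)) = -4.
Step 4. [-2*(-(x - 4)) = -4] divide by the outer -2 ⇒ div: -(x - 4) = 2.
Step 5. [-(x - 4) = 2] LHS negated; negate both sides, so neg: x - 4 = -2.
Step 6. [x - 4 = -2] peel the -4: add 4 from each side. So sub: x = 2.

Answer: x ∈ {2}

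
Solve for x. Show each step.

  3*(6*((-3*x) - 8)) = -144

Step 1. [3*(6*((-3*x) - 8)) = -144] LHS = 3·(…); ÷3 both sides, so div: 6*((-3*x) - 8) = -48.
Step 2. [6*((-3*x) - 8) = -48] 6·(inner) — divide through by 6, so div: (-3*x) - 8 = -8.
Step 3. [(-3*x) - 8 = -8] peel the -8: add 8 from each side. So sub: -3*x = 0.
Step 4. [-3*x = 0] divide by the outer -3, so div: x = 0.

Answer: x ∈ {0}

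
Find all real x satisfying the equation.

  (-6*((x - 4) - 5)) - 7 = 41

Step 1. [(-6*((x - 4) - 5)) - 7 = 41] 7 comes off first (add 7). So sub: -6*((x - 4) - 5) = 48.
Step 2. [-6*((x - 4) - 5) = 48] divide by the outer -6 ⇒ div: (x - 4) - 5 = -8.
Step 3. [(x - 4) - 5 = -8] the outer -5 inverts by adding 5 ⇒ sub: x - 4 = -3.
Step 4. [x - 4 = -3] add 4: x sits inside (… - 4), so sub: x = 1.

Answer: x ∈ {1}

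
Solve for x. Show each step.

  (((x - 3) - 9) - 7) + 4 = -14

Step 1. [(((x - 3) - 9) - 7) + 4 = -14] 4 comes off first (subtract 4). So sub: ((x - 3) - 9) - 7 = -18.
Step 2. [((x - 3) - 9) - 7 = -18] add 7: x sits inside (… - 7). So sub: (x - 3) - 9 = -11.
Step 3. [(x - 3) - 9 = -11] peel the -9: add 9 from each side, so sub: x - 3 = -2.
Step 4. [x - 3 = -2] the outer -3 inverts by adding 3, so sub: x = 1.

Answer: x ∈ {1}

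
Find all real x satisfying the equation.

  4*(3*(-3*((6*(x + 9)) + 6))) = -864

Step 1. [4*(3*(-3*((6*(x + 9)) + 6))) = -864] 4·(inner) — divide through by 4 ⇒ div: 3*(-3*((6*(x + 9)) + 6)) = -216.
Step 2. [3*(-3*((6*(x + 9)) + 6)) = -216] 3·(inner) — divide through by 3 ⇒ div: -3*((6*(x + 9)) + 6) = -72.
Step 3. [-3*((6*(x + 9)) + 6) = -72] -3 out front; divide by -3 ⇒ div: (6*(x + 9)) + 6 = 24.
Step 4. [(6*(x + 9)) + 6 = 24] +6 is outermost — subtract 6 both sides, so sub: 6*(x + 9) = 18.
Step 5. [6*(x + 9) = 18] leading coefficient 6: divide by 6, so div: x + 9 = 3.
Step 6. [x + 9 = 3] +9 is outermost — subtract 9 both sides, so sub: x = -6.

Answer: x ∈ {-6}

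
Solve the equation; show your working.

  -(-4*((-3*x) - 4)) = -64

Step 1. [-(-4*((-3*x) - 4)) = -64] flip signs both sides, so neg: -4*((-3*x) - 4) = 64.
Step 2. [-4*((-3*x) - 4) = 64] -4 out front; divide by -4, so div: (-3*x) - 4 = -16.
Step 3. [(-3*x) - 4 = -16] 4 comes off first (add 4) ⇒ sub: -3*x = -12.
Step 4. [-3*x = -12] -3·(inner) — divide through by -3, so div: x = 4.

Answer: x ∈ {4}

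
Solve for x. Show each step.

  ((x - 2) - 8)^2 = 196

Step 1. [((x - 2) - 8)^2 = 196] LHS squared, RHS 196 ≥ 0: apply √ (±), so sqrt: (x - 2) - 8 = 14 or -14.
Step 2. [(x - 2) - 8 = 14 or -14] 8 comes off first (add 8). So sub: x - 2 = 22 or -6.
Step 3. [x - 2 = 22 or -6] the outer -2 inverts by adding 2. So sub: x = 24 or -4.

Answer: x ∈ {-4, 24}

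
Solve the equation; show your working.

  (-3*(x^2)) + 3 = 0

Step 1. [(-3*(x^2)) + 3 = 0] -3 | LHS and -3 | 0: pull -3 out, so factor: (x^2) - 1 = 0.
Step 2. [(x^2) - 1 = 0] 1 comes off first (add 1) ⇒ sub: x^2 = 1.
Step 3. [x^2 = 1] √ both sides: 1 ≥ 0 gives two branches, so sqrt: x = 1 or -1.

Answer: x ∈ {-1, 1}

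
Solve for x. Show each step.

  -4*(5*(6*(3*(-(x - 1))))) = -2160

Step 1. [-4*(5*(6*(3*(-(x - 1))))) = -2160] LHS = -4·(…); ÷-4 both sides ⇒ div: 5*(6*(3*(-(x - 1)))) = 540.
Step 2. [5*(6*(3*(-(x - 1)))) = 540] 5 out front; divide by 5 ⇒ div: 6*(3*(-(x - 1))) = 108.
Step 3. [6*(3*(-(x - 1))) = 108] leading coefficient 6: divide by 6 ⇒ div: 3*(-(x - 1)) = 18.
Step 4. [3*(-(x - 1)) = 18] leading coefficient 3: divide by 3, so div: -(x - 1) = 6.
Step 5. [-(x - 1) = 6] flip signs both sides ⇒ neg: x - 1 = -6.
Step 6. [x - 1 = -6] the outer -1 inverts by adding 1, so sub: x = -5.

Answer: x ∈ {-5}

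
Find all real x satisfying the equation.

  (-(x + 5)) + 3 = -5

Step 1. [(-(x + 5)) + 3 = -5] the outer +3 inverts by subtracting 3. So sub: -(x + 5) = -8.
Step 2. [-(x + 5) = -8] flip signs both sides. So neg: x + 5 = 8.
Step 3. [x + 5 = 8] 5 comes off first (subtract 5) ⇒ sub: x = 3.

Answer: x ∈ {3}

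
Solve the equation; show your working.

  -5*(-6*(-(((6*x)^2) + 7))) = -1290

Step 1. [-5*(-6*(-(((6*x)^2) + 7))) = -1290] LHS = -5·(…); ÷-5 both sides, so div: -6*(-(((6*x)^2) + 7)) = 258.
Step 2. [-6*(-(((6*x)^2) + 7)) = 258] divide by the outer -6. So div: -(((6*x)^2) + 7) = -43.
Step 3. [-(((6*x)^2) + 7) = -43] flip signs both sides, so neg: ((6*x)^2) + 7 = 43.
Step 4. [((6*x)^2) + 7 = 43] the outer +7 inverts by subtracting 7 ⇒ sub: (6*x)^2 = 36.
Step 5. [(6*x)^2 = 36] √ both sides: 36 ≥ 0 gives two branches, so sqrt: 6*x = 6 or -6.
Step 6. [6*x = 6 or -6] LHS = 6·(…); ÷6 both sides. So div: x = 1 or -1.

Answer: x ∈ {-1, 1}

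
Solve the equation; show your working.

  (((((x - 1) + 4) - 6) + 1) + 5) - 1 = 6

Step 1. [(((((x - 1) + 4) - 6) + 1) + 5) - 1 = 6] 1 comes off first (add 1), so sub: ((((x - 1) + 4) - 6) + 1) + 5 = 7.
Step 2. [((((x - 1) + 4) - 6) + 1) + 5 = 7] 5 comes off first (subtract 5), so sub: (((x - 1) + 4) - 6) + 1 = 2.
Step 3. [(((x - 1) + 4) - 6) + 1 = 2] the outer +1 inverts by subtracting 1. So sub: ((x - 1) + 4) - 6 = 1.
Step 4. [((x - 1) + 4) - 6 = 1] the outer -6 inverts by adding 6 ⇒ sub: (x - 1) + 4 = 7.
Step 5. [(x - 1) + 4 = 7] +4 is outermost — subtract 4 both sides, so sub: x - 1 = 3.
Step 6. [x - 1 = 3] add 1: x sits inside (… - 1) ⇒ sub: x = 4.

Answer: x ∈ {4}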